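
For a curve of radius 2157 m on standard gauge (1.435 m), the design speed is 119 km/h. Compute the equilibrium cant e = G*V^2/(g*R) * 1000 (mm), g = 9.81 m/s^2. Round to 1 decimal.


Convert speed: V = 119 / 3.6 = 33.0556 m/s
Apply formula: e = 1.435 * 33.0556^2 / (9.81 * 2157)
e = 1.435 * 1092.6698 / 21160.17
e = 0.074101 m = 74.1 mm

74.1


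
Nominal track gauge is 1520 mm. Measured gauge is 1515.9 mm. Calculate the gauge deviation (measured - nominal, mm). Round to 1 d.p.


Deviation = measured - nominal
Deviation = 1515.9 - 1520
Deviation = -4.1 mm

-4.1


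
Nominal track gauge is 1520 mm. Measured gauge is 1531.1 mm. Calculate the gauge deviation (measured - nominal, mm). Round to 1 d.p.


Deviation = measured - nominal
Deviation = 1531.1 - 1520
Deviation = 11.1 mm

11.1


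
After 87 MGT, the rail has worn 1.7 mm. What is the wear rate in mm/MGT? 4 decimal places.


Wear rate = total wear / cumulative tonnage
Rate = 1.7 / 87
Rate = 0.0195 mm/MGT

0.0195


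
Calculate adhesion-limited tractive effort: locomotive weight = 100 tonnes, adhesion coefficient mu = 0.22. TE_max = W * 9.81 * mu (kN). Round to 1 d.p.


TE_max = W * g * mu
TE_max = 100 * 9.81 * 0.22
TE_max = 981.0 * 0.22
TE_max = 215.8 kN

215.8


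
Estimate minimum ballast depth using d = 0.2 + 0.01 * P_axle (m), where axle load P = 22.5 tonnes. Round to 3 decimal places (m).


d = 0.2 + 0.01 * 22.5
d = 0.2 + 0.225
d = 0.425 m

0.425


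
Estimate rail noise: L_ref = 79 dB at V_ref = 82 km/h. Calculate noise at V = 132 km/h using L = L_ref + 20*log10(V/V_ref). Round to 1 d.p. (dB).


V/V_ref = 132 / 82 = 1.609756
log10(1.609756) = 0.20676
20 * 0.20676 = 4.1352
L = 79 + 4.1352 = 83.1 dB

83.1


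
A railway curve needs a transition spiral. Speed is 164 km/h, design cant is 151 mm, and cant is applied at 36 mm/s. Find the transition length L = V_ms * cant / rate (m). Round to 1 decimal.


Convert speed: V = 164 / 3.6 = 45.5556 m/s
L = 45.5556 * 151 / 36
L = 6878.8889 / 36
L = 191.1 m

191.1


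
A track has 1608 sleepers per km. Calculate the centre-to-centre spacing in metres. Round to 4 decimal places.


Spacing = 1000 m / number of sleepers
Spacing = 1000 / 1608
Spacing = 0.6219 m

0.6219


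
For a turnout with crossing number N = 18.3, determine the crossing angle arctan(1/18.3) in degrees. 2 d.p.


1/N = 1/18.3 = 0.054645
angle = arctan(0.054645) = 0.054591 rad
angle = 0.054591 * 180/pi = 3.13 degrees

3.13


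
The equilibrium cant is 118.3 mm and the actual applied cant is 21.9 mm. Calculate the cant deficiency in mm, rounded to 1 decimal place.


Cant deficiency = equilibrium cant - actual cant
CD = 118.3 - 21.9
CD = 96.4 mm

96.4


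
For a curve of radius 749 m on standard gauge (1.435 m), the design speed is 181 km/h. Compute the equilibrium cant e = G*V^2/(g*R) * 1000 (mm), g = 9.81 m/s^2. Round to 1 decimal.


Convert speed: V = 181 / 3.6 = 50.2778 m/s
Apply formula: e = 1.435 * 50.2778^2 / (9.81 * 749)
e = 1.435 * 2527.8549 / 7347.69
e = 0.493689 m = 493.7 mm

493.7


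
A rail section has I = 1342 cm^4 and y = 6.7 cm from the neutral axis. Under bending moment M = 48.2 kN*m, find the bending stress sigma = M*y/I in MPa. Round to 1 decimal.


Convert units:
M = 48.2 kN*m = 48200000 N*mm
y = 6.7 cm = 67 mm
I = 1342 cm^4 = 13420000 mm^4
sigma = 48200000 * 67 / 13420000
sigma = 240.6 MPa

240.6


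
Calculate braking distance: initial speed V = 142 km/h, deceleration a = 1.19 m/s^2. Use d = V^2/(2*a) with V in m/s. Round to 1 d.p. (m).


Convert speed: V = 142 / 3.6 = 39.4444 m/s
V^2 = 1555.8642
d = 1555.8642 / (2 * 1.19)
d = 1555.8642 / 2.38
d = 653.7 m

653.7


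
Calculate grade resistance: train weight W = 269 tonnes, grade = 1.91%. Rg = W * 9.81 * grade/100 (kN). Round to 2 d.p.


Rg = W * 9.81 * grade / 100
Rg = 269 * 9.81 * 1.91 / 100
Rg = 2638.89 * 0.0191
Rg = 50.40 kN

50.40


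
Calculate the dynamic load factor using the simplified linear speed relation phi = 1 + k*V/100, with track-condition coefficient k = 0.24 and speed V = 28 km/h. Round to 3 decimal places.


phi = 1 + k * V / 100
phi = 1 + 0.24 * 28 / 100
phi = 1 + 0.0672
phi = 1.067

1.067


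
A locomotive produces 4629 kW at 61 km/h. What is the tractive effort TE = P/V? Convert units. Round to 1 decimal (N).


Convert: P = 4629 kW = 4629000 W
V = 61 / 3.6 = 16.9444 m/s
TE = 4629000 / 16.9444
TE = 273186.9 N

273186.9


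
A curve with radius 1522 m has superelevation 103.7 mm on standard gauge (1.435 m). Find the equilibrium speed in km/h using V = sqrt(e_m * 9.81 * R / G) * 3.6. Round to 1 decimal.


Convert cant: e = 103.7 mm = 0.1037 m
V_ms = sqrt(0.1037 * 9.81 * 1522 / 1.435)
V_ms = sqrt(1078.972846) = 32.8477 m/s
V = 32.8477 * 3.6 = 118.3 km/h

118.3


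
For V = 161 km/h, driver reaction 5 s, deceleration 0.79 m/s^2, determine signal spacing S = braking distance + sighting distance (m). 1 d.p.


V = 161 / 3.6 = 44.7222 m/s
Braking distance = 44.7222^2 / (2*0.79) = 1265.8716 m
Sighting distance = 44.7222 * 5 = 223.6111 m
S = 1265.8716 + 223.6111 = 1489.5 m

1489.5


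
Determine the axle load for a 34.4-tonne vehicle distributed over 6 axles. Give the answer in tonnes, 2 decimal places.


Load per axle = total weight / number of axles
Load = 34.4 / 6
Load = 5.73 tonnes

5.73


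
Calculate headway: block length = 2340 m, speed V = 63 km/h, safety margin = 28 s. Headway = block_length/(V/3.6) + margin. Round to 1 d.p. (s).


V = 63 / 3.6 = 17.5 m/s
Block traversal time = 2340 / 17.5 = 133.7143 s
Headway = 133.7143 + 28
Headway = 161.7 s

161.7


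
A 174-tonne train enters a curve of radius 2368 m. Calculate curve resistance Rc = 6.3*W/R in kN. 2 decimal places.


Rc = 6.3 * W / R
Rc = 6.3 * 174 / 2368
Rc = 1096.2 / 2368
Rc = 0.46 kN

0.46


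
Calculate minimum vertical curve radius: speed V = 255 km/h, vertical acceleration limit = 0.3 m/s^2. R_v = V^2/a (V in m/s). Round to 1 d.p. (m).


Convert speed: V = 255 / 3.6 = 70.8333 m/s
V^2 = 5017.3611 m^2/s^2
R_v = 5017.3611 / 0.3
R_v = 16724.5 m

16724.5


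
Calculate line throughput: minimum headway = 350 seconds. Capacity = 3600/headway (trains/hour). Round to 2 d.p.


Capacity = 3600 / headway
Capacity = 3600 / 350
Capacity = 10.29 trains/hour

10.29


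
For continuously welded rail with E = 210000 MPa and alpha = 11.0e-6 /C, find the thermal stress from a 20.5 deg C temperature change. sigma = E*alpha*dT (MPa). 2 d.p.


sigma = E * alpha * dT
sigma = 210000 * 11.0e-6 * 20.5
sigma = 2.31 * 20.5
sigma = 47.36 MPa

47.36


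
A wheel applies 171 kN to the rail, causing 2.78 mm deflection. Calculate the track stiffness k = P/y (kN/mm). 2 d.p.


Track stiffness k = P / y
k = 171 / 2.78
k = 61.51 kN/mm

61.51


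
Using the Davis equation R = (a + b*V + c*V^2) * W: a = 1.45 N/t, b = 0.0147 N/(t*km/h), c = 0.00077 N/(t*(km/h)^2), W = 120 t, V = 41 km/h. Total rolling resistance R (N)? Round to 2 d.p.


b*V = 0.0147 * 41 = 0.6027
c*V^2 = 0.00077 * 1681 = 1.29437
R_per_t = 1.45 + 0.6027 + 1.29437 = 3.34707 N/t
R_total = 3.34707 * 120 = 401.65 N

401.65


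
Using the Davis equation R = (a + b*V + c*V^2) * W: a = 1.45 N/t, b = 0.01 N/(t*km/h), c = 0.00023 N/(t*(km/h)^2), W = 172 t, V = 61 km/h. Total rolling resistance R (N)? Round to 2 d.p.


b*V = 0.01 * 61 = 0.61
c*V^2 = 0.00023 * 3721 = 0.85583
R_per_t = 1.45 + 0.61 + 0.85583 = 2.91583 N/t
R_total = 2.91583 * 172 = 501.52 N

501.52


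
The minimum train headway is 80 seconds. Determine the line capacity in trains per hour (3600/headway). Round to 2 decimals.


Capacity = 3600 / headway
Capacity = 3600 / 80
Capacity = 45.00 trains/hour

45.00


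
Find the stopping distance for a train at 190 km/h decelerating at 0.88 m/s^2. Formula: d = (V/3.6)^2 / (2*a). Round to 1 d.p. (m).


Convert speed: V = 190 / 3.6 = 52.7778 m/s
V^2 = 2785.4938
d = 2785.4938 / (2 * 0.88)
d = 2785.4938 / 1.76
d = 1582.7 m

1582.7


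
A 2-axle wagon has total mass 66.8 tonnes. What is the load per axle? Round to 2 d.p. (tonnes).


Load per axle = total weight / number of axles
Load = 66.8 / 2
Load = 33.40 tonnes

33.40


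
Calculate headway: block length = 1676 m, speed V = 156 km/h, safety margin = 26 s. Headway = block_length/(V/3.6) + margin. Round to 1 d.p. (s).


V = 156 / 3.6 = 43.3333 m/s
Block traversal time = 1676 / 43.3333 = 38.6769 s
Headway = 38.6769 + 26
Headway = 64.7 s

64.7


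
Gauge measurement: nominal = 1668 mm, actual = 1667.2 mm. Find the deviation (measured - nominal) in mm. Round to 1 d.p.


Deviation = measured - nominal
Deviation = 1667.2 - 1668
Deviation = -0.8 mm

-0.8


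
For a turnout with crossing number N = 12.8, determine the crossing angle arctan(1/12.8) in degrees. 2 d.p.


1/N = 1/12.8 = 0.078125
angle = arctan(0.078125) = 0.077967 rad
angle = 0.077967 * 180/pi = 4.47 degrees

4.47


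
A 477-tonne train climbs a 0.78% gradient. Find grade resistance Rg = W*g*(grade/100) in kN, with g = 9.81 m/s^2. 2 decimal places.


Rg = W * 9.81 * grade / 100
Rg = 477 * 9.81 * 0.78 / 100
Rg = 4679.37 * 0.0078
Rg = 36.50 kN

36.50


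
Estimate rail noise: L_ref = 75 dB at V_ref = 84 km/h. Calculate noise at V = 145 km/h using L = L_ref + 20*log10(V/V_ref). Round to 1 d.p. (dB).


V/V_ref = 145 / 84 = 1.72619
log10(1.72619) = 0.237089
20 * 0.237089 = 4.7418
L = 75 + 4.7418 = 79.7 dB

79.7


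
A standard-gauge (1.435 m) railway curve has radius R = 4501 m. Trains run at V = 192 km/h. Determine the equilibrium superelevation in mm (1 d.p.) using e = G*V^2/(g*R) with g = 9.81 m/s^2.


Convert speed: V = 192 / 3.6 = 53.3333 m/s
Apply formula: e = 1.435 * 53.3333^2 / (9.81 * 4501)
e = 1.435 * 2844.4444 / 44154.81
e = 0.092442 m = 92.4 mm

92.4


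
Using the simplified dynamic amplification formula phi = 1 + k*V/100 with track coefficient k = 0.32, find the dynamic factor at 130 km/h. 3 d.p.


phi = 1 + k * V / 100
phi = 1 + 0.32 * 130 / 100
phi = 1 + 0.416
phi = 1.416

1.416


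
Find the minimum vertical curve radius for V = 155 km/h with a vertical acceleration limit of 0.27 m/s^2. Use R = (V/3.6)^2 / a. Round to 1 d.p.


Convert speed: V = 155 / 3.6 = 43.0556 m/s
V^2 = 1853.7809 m^2/s^2
R_v = 1853.7809 / 0.27
R_v = 6865.9 m

6865.9


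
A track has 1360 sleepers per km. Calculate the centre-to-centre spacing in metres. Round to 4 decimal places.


Spacing = 1000 m / number of sleepers
Spacing = 1000 / 1360
Spacing = 0.7353 m

0.7353


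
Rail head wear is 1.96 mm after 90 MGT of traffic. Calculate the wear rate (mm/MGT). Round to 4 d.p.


Wear rate = total wear / cumulative tonnage
Rate = 1.96 / 90
Rate = 0.0218 mm/MGT

0.0218


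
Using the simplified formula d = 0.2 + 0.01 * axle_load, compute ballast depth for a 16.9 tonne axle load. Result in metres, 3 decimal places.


d = 0.2 + 0.01 * 16.9
d = 0.2 + 0.169
d = 0.369 m

0.369


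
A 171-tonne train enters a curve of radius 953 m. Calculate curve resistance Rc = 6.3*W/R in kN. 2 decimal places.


Rc = 6.3 * W / R
Rc = 6.3 * 171 / 953
Rc = 1077.3 / 953
Rc = 1.13 kN

1.13


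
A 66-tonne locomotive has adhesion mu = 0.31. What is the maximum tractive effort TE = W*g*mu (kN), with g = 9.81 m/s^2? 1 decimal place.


TE_max = W * g * mu
TE_max = 66 * 9.81 * 0.31
TE_max = 647.46 * 0.31
TE_max = 200.7 kN

200.7


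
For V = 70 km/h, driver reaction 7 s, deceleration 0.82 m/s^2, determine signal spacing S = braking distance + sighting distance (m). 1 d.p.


V = 70 / 3.6 = 19.4444 m/s
Braking distance = 19.4444^2 / (2*0.82) = 230.5405 m
Sighting distance = 19.4444 * 7 = 136.1111 m
S = 230.5405 + 136.1111 = 366.7 m

366.7


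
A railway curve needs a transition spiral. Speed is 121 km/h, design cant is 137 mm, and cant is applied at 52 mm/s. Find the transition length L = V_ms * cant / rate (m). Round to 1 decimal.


Convert speed: V = 121 / 3.6 = 33.6111 m/s
L = 33.6111 * 137 / 52
L = 4604.7222 / 52
L = 88.6 m

88.6


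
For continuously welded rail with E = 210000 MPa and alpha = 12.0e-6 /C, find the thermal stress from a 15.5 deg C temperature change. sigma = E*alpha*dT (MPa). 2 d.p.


sigma = E * alpha * dT
sigma = 210000 * 12.0e-6 * 15.5
sigma = 2.52 * 15.5
sigma = 39.06 MPa

39.06


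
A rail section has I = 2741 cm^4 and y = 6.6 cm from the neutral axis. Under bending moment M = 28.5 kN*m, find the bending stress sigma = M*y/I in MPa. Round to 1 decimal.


Convert units:
M = 28.5 kN*m = 28500000 N*mm
y = 6.6 cm = 66 mm
I = 2741 cm^4 = 27410000 mm^4
sigma = 28500000 * 66 / 27410000
sigma = 68.6 MPa

68.6


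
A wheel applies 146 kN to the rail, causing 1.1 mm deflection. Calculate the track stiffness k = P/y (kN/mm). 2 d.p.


Track stiffness k = P / y
k = 146 / 1.1
k = 132.73 kN/mm

132.73


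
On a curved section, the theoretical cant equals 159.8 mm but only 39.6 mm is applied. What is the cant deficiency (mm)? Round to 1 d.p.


Cant deficiency = equilibrium cant - actual cant
CD = 159.8 - 39.6
CD = 120.2 mm

120.2


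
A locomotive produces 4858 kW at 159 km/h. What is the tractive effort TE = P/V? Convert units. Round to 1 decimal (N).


Convert: P = 4858 kW = 4858000 W
V = 159 / 3.6 = 44.1667 m/s
TE = 4858000 / 44.1667
TE = 109992.5 N

109992.5


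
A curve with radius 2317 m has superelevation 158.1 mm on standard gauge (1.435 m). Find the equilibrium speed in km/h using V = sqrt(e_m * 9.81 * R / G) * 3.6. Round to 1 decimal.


Convert cant: e = 158.1 mm = 0.1581 m
V_ms = sqrt(0.1581 * 9.81 * 2317 / 1.435)
V_ms = sqrt(2504.23459) = 50.0423 m/s
V = 50.0423 * 3.6 = 180.2 km/h

180.2


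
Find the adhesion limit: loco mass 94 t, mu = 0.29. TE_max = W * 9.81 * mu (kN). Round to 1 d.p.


TE_max = W * g * mu
TE_max = 94 * 9.81 * 0.29
TE_max = 922.14 * 0.29
TE_max = 267.4 kN

267.4


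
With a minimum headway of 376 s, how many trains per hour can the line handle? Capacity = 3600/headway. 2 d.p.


Capacity = 3600 / headway
Capacity = 3600 / 376
Capacity = 9.57 trains/hour

9.57


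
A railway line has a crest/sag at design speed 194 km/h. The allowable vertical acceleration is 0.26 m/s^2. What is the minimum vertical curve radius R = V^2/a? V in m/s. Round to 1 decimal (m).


Convert speed: V = 194 / 3.6 = 53.8889 m/s
V^2 = 2904.0123 m^2/s^2
R_v = 2904.0123 / 0.26
R_v = 11169.3 m

11169.3


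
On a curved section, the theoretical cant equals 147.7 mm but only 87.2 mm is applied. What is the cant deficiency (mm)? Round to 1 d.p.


Cant deficiency = equilibrium cant - actual cant
CD = 147.7 - 87.2
CD = 60.5 mm

60.5


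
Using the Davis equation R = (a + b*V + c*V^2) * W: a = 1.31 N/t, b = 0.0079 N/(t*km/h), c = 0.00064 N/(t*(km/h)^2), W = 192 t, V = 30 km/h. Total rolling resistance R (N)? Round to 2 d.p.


b*V = 0.0079 * 30 = 0.237
c*V^2 = 0.00064 * 900 = 0.576
R_per_t = 1.31 + 0.237 + 0.576 = 2.123 N/t
R_total = 2.123 * 192 = 407.62 N

407.62


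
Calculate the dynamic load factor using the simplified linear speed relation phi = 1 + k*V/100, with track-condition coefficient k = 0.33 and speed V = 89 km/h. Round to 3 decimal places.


phi = 1 + k * V / 100
phi = 1 + 0.33 * 89 / 100
phi = 1 + 0.2937
phi = 1.294

1.294


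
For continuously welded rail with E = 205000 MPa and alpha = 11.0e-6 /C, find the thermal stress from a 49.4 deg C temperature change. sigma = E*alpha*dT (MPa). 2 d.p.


sigma = E * alpha * dT
sigma = 205000 * 11.0e-6 * 49.4
sigma = 2.255 * 49.4
sigma = 111.40 MPa

111.40


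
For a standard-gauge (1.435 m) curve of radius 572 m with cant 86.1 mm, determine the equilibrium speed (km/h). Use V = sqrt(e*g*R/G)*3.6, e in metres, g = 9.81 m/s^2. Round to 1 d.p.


Convert cant: e = 86.1 mm = 0.0861 m
V_ms = sqrt(0.0861 * 9.81 * 572 / 1.435)
V_ms = sqrt(336.6792) = 18.3488 m/s
V = 18.3488 * 3.6 = 66.1 km/h

66.1


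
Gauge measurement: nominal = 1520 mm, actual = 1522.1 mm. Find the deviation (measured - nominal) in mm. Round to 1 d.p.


Deviation = measured - nominal
Deviation = 1522.1 - 1520
Deviation = 2.1 mm

2.1


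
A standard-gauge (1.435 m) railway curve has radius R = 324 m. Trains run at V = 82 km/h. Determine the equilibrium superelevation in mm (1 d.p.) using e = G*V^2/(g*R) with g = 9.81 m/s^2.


Convert speed: V = 82 / 3.6 = 22.7778 m/s
Apply formula: e = 1.435 * 22.7778^2 / (9.81 * 324)
e = 1.435 * 518.8272 / 3178.44
e = 0.23424 m = 234.2 mm

234.2


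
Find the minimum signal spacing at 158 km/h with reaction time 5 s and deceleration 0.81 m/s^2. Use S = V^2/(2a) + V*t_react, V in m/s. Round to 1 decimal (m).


V = 158 / 3.6 = 43.8889 m/s
Braking distance = 43.8889^2 / (2*0.81) = 1189.0337 m
Sighting distance = 43.8889 * 5 = 219.4444 m
S = 1189.0337 + 219.4444 = 1408.5 m

1408.5


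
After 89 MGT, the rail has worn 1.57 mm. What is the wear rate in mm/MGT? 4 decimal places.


Wear rate = total wear / cumulative tonnage
Rate = 1.57 / 89
Rate = 0.0176 mm/MGT

0.0176


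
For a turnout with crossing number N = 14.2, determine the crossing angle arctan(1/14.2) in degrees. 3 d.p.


1/N = 1/14.2 = 0.070423
angle = arctan(0.070423) = 0.070306 rad
angle = 0.070306 * 180/pi = 4.028 degrees

4.028


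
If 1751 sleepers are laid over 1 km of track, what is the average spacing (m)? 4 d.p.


Spacing = 1000 m / number of sleepers
Spacing = 1000 / 1751
Spacing = 0.5711 m

0.5711


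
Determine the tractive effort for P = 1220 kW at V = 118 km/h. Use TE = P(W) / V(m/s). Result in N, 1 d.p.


Convert: P = 1220 kW = 1220000 W
V = 118 / 3.6 = 32.7778 m/s
TE = 1220000 / 32.7778
TE = 37220.3 N

37220.3


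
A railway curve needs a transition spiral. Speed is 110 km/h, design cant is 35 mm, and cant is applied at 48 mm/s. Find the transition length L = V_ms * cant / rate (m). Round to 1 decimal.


Convert speed: V = 110 / 3.6 = 30.5556 m/s
L = 30.5556 * 35 / 48
L = 1069.4444 / 48
L = 22.3 m

22.3


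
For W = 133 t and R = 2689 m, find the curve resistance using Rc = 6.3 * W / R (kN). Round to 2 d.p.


Rc = 6.3 * W / R
Rc = 6.3 * 133 / 2689
Rc = 837.9 / 2689
Rc = 0.31 kN

0.31


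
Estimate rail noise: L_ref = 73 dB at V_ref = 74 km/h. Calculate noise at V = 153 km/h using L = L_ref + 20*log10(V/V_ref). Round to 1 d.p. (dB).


V/V_ref = 153 / 74 = 2.067568
log10(2.067568) = 0.31546
20 * 0.31546 = 6.3092
L = 73 + 6.3092 = 79.3 dB

79.3


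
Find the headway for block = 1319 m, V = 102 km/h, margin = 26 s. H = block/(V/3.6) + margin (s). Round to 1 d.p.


V = 102 / 3.6 = 28.3333 m/s
Block traversal time = 1319 / 28.3333 = 46.5529 s
Headway = 46.5529 + 26
Headway = 72.6 s

72.6


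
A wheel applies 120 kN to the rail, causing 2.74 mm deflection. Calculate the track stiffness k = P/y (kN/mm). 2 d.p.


Track stiffness k = P / y
k = 120 / 2.74
k = 43.80 kN/mm

43.80


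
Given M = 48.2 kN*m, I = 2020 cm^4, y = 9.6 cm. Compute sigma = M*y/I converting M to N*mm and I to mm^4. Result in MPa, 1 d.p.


Convert units:
M = 48.2 kN*m = 48200000 N*mm
y = 9.6 cm = 96 mm
I = 2020 cm^4 = 20200000 mm^4
sigma = 48200000 * 96 / 20200000
sigma = 229.1 MPa

229.1


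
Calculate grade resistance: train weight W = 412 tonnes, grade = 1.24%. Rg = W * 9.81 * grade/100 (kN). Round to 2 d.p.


Rg = W * 9.81 * grade / 100
Rg = 412 * 9.81 * 1.24 / 100
Rg = 4041.72 * 0.0124
Rg = 50.12 kN

50.12


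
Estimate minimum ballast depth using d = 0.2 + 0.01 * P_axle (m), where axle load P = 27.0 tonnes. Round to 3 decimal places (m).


d = 0.2 + 0.01 * 27.0
d = 0.2 + 0.27
d = 0.470 m

0.470


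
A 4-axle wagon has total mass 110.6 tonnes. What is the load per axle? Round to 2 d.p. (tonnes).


Load per axle = total weight / number of axles
Load = 110.6 / 4
Load = 27.65 tonnes

27.65


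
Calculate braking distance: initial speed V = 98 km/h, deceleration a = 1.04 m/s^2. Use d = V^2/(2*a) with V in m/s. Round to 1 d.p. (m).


Convert speed: V = 98 / 3.6 = 27.2222 m/s
V^2 = 741.0494
d = 741.0494 / (2 * 1.04)
d = 741.0494 / 2.08
d = 356.3 m

356.3


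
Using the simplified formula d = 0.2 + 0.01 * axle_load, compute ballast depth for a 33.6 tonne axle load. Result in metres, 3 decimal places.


d = 0.2 + 0.01 * 33.6
d = 0.2 + 0.336
d = 0.536 m

0.536


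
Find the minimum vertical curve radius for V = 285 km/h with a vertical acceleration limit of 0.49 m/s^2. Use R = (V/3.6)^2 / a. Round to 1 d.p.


Convert speed: V = 285 / 3.6 = 79.1667 m/s
V^2 = 6267.3611 m^2/s^2
R_v = 6267.3611 / 0.49
R_v = 12790.5 m

12790.5


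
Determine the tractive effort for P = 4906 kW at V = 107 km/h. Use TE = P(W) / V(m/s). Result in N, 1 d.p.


Convert: P = 4906 kW = 4906000 W
V = 107 / 3.6 = 29.7222 m/s
TE = 4906000 / 29.7222
TE = 165061.7 N

165061.7


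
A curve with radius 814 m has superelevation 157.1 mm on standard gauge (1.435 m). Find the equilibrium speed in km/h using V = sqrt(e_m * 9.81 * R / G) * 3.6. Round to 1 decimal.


Convert cant: e = 157.1 mm = 0.1571 m
V_ms = sqrt(0.1571 * 9.81 * 814 / 1.435)
V_ms = sqrt(874.213877) = 29.5671 m/s
V = 29.5671 * 3.6 = 106.4 km/h

106.4


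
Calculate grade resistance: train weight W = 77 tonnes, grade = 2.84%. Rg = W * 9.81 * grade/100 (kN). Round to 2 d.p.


Rg = W * 9.81 * grade / 100
Rg = 77 * 9.81 * 2.84 / 100
Rg = 755.37 * 0.0284
Rg = 21.45 kN

21.45


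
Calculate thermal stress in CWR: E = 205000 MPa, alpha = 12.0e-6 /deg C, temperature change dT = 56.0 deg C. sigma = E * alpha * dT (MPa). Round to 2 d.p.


sigma = E * alpha * dT
sigma = 205000 * 12.0e-6 * 56.0
sigma = 2.46 * 56.0
sigma = 137.76 MPa

137.76


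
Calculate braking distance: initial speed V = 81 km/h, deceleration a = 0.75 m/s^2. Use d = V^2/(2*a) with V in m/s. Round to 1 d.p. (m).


Convert speed: V = 81 / 3.6 = 22.5 m/s
V^2 = 506.25
d = 506.25 / (2 * 0.75)
d = 506.25 / 1.5
d = 337.5 m

337.5


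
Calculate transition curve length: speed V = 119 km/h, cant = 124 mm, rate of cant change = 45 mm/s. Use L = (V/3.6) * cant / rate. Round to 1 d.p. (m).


Convert speed: V = 119 / 3.6 = 33.0556 m/s
L = 33.0556 * 124 / 45
L = 4098.8889 / 45
L = 91.1 m

91.1


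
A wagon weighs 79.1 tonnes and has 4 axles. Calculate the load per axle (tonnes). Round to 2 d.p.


Load per axle = total weight / number of axles
Load = 79.1 / 4
Load = 19.78 tonnes

19.78


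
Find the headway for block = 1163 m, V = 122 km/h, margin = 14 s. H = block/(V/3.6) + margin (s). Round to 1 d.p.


V = 122 / 3.6 = 33.8889 m/s
Block traversal time = 1163 / 33.8889 = 34.318 s
Headway = 34.318 + 14
Headway = 48.3 s

48.3


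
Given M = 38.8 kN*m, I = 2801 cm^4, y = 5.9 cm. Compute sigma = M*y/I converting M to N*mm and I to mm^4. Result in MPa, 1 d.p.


Convert units:
M = 38.8 kN*m = 38800000 N*mm
y = 5.9 cm = 59 mm
I = 2801 cm^4 = 28010000 mm^4
sigma = 38800000 * 59 / 28010000
sigma = 81.7 MPa

81.7


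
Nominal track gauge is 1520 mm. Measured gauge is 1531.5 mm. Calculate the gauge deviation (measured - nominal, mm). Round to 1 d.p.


Deviation = measured - nominal
Deviation = 1531.5 - 1520
Deviation = 11.5 mm

11.5


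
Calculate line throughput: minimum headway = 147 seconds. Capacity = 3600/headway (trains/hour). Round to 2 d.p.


Capacity = 3600 / headway
Capacity = 3600 / 147
Capacity = 24.49 trains/hour

24.49


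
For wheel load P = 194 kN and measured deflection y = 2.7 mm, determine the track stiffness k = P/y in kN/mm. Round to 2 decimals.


Track stiffness k = P / y
k = 194 / 2.7
k = 71.85 kN/mm

71.85


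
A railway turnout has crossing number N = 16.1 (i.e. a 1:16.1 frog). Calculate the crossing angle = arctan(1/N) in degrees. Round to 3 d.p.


1/N = 1/16.1 = 0.062112
angle = arctan(0.062112) = 0.062032 rad
angle = 0.062032 * 180/pi = 3.554 degrees

3.554


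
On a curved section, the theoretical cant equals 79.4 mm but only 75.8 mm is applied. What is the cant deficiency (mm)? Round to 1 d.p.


Cant deficiency = equilibrium cant - actual cant
CD = 79.4 - 75.8
CD = 3.6 mm

3.6


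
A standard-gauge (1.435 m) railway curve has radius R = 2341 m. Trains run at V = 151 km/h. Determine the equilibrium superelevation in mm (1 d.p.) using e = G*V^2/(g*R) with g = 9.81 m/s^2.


Convert speed: V = 151 / 3.6 = 41.9444 m/s
Apply formula: e = 1.435 * 41.9444^2 / (9.81 * 2341)
e = 1.435 * 1759.3364 / 22965.21
e = 0.109934 m = 109.9 mm

109.9


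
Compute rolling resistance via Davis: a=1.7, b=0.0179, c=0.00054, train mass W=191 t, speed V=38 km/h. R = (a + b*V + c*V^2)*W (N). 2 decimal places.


b*V = 0.0179 * 38 = 0.6802
c*V^2 = 0.00054 * 1444 = 0.77976
R_per_t = 1.7 + 0.6802 + 0.77976 = 3.15996 N/t
R_total = 3.15996 * 191 = 603.55 N

603.55


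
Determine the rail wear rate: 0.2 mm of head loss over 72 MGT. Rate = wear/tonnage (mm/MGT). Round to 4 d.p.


Wear rate = total wear / cumulative tonnage
Rate = 0.2 / 72
Rate = 0.0028 mm/MGT

0.0028


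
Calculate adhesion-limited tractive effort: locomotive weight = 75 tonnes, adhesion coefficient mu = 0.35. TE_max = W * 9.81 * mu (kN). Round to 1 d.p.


TE_max = W * g * mu
TE_max = 75 * 9.81 * 0.35
TE_max = 735.75 * 0.35
TE_max = 257.5 kN

257.5


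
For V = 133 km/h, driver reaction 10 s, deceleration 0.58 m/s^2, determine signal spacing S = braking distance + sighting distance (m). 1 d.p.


V = 133 / 3.6 = 36.9444 m/s
Braking distance = 36.9444^2 / (2*0.58) = 1176.631 m
Sighting distance = 36.9444 * 10 = 369.4444 m
S = 1176.631 + 369.4444 = 1546.1 m

1546.1


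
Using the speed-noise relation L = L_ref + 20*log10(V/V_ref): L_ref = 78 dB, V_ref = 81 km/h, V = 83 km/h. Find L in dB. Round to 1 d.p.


V/V_ref = 83 / 81 = 1.024691
log10(1.024691) = 0.010593
20 * 0.010593 = 0.2119
L = 78 + 0.2119 = 78.2 dB

78.2


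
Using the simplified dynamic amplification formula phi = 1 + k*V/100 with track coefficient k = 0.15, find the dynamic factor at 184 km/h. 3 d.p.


phi = 1 + k * V / 100
phi = 1 + 0.15 * 184 / 100
phi = 1 + 0.276
phi = 1.276

1.276


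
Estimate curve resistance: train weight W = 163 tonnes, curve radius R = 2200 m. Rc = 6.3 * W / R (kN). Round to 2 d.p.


Rc = 6.3 * W / R
Rc = 6.3 * 163 / 2200
Rc = 1026.9 / 2200
Rc = 0.47 kN

0.47


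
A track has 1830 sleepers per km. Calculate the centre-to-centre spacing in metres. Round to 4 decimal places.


Spacing = 1000 m / number of sleepers
Spacing = 1000 / 1830
Spacing = 0.5464 m

0.5464


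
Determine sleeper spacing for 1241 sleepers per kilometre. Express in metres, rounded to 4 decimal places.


Spacing = 1000 m / number of sleepers
Spacing = 1000 / 1241
Spacing = 0.8058 m

0.8058


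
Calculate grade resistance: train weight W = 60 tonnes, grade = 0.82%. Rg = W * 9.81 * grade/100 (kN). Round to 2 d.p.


Rg = W * 9.81 * grade / 100
Rg = 60 * 9.81 * 0.82 / 100
Rg = 588.6 * 0.0082
Rg = 4.83 kN

4.83


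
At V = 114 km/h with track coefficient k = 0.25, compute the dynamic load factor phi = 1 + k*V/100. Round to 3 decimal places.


phi = 1 + k * V / 100
phi = 1 + 0.25 * 114 / 100
phi = 1 + 0.285
phi = 1.285

1.285


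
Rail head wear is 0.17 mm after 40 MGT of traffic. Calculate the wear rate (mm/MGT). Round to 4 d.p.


Wear rate = total wear / cumulative tonnage
Rate = 0.17 / 40
Rate = 0.0043 mm/MGT

0.0043


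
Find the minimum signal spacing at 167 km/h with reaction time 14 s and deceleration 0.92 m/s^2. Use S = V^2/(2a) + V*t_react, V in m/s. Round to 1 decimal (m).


V = 167 / 3.6 = 46.3889 m/s
Braking distance = 46.3889^2 / (2*0.92) = 1169.5266 m
Sighting distance = 46.3889 * 14 = 649.4444 m
S = 1169.5266 + 649.4444 = 1819.0 m

1819.0


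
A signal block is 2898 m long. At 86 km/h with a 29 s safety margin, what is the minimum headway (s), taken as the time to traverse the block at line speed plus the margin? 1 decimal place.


V = 86 / 3.6 = 23.8889 m/s
Block traversal time = 2898 / 23.8889 = 121.3116 s
Headway = 121.3116 + 29
Headway = 150.3 s

150.3


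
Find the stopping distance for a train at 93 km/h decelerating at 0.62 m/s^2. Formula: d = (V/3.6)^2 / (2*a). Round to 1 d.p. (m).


Convert speed: V = 93 / 3.6 = 25.8333 m/s
V^2 = 667.3611
d = 667.3611 / (2 * 0.62)
d = 667.3611 / 1.24
d = 538.2 m

538.2


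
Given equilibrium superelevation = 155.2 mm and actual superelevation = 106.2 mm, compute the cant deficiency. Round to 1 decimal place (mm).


Cant deficiency = equilibrium cant - actual cant
CD = 155.2 - 106.2
CD = 49.0 mm

49.0


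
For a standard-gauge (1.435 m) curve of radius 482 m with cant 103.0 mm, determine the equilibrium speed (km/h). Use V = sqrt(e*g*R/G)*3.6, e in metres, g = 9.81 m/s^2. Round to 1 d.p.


Convert cant: e = 103.0 mm = 0.1030 m
V_ms = sqrt(0.1030 * 9.81 * 482 / 1.435)
V_ms = sqrt(339.391819) = 18.4226 m/s
V = 18.4226 * 3.6 = 66.3 km/h

66.3


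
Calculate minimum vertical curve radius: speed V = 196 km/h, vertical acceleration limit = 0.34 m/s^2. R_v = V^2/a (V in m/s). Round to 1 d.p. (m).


Convert speed: V = 196 / 3.6 = 54.4444 m/s
V^2 = 2964.1975 m^2/s^2
R_v = 2964.1975 / 0.34
R_v = 8718.2 m

8718.2


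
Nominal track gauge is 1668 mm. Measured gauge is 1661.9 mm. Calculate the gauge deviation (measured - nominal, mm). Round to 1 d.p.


Deviation = measured - nominal
Deviation = 1661.9 - 1668
Deviation = -6.1 mm

-6.1


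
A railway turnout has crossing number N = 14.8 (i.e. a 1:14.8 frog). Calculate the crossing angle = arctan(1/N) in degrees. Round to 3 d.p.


1/N = 1/14.8 = 0.067568
angle = arctan(0.067568) = 0.067465 rad
angle = 0.067465 * 180/pi = 3.865 degrees

3.865


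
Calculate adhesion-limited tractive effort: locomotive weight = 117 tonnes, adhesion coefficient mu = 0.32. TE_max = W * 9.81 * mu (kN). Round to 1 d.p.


TE_max = W * g * mu
TE_max = 117 * 9.81 * 0.32
TE_max = 1147.77 * 0.32
TE_max = 367.3 kN

367.3


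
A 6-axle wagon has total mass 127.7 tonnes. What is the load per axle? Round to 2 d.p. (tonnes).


Load per axle = total weight / number of axles
Load = 127.7 / 6
Load = 21.28 tonnes

21.28


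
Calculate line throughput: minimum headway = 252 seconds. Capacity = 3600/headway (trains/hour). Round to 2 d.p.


Capacity = 3600 / headway
Capacity = 3600 / 252
Capacity = 14.29 trains/hour

14.29


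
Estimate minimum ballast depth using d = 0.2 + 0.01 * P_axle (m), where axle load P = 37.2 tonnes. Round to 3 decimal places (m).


d = 0.2 + 0.01 * 37.2
d = 0.2 + 0.372
d = 0.572 m

0.572


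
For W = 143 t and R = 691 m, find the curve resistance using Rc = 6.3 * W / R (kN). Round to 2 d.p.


Rc = 6.3 * W / R
Rc = 6.3 * 143 / 691
Rc = 900.9 / 691
Rc = 1.30 kN

1.30


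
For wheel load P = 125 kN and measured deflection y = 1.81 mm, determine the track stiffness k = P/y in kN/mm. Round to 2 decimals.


Track stiffness k = P / y
k = 125 / 1.81
k = 69.06 kN/mm

69.06


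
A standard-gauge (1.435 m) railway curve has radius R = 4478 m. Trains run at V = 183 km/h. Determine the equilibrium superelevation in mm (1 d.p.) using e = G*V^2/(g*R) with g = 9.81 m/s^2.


Convert speed: V = 183 / 3.6 = 50.8333 m/s
Apply formula: e = 1.435 * 50.8333^2 / (9.81 * 4478)
e = 1.435 * 2584.0278 / 43929.18
e = 0.08441 m = 84.4 mm

84.4


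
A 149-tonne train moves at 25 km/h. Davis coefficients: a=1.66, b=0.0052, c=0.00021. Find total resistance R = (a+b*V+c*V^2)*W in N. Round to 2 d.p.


b*V = 0.0052 * 25 = 0.13
c*V^2 = 0.00021 * 625 = 0.13125
R_per_t = 1.66 + 0.13 + 0.13125 = 1.92125 N/t
R_total = 1.92125 * 149 = 286.27 N

286.27


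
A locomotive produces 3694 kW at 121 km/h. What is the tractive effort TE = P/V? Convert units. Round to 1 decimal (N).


Convert: P = 3694 kW = 3694000 W
V = 121 / 3.6 = 33.6111 m/s
TE = 3694000 / 33.6111
TE = 109904.1 N

109904.1


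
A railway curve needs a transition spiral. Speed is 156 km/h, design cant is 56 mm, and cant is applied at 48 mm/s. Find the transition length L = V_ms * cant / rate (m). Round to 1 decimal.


Convert speed: V = 156 / 3.6 = 43.3333 m/s
L = 43.3333 * 56 / 48
L = 2426.6667 / 48
L = 50.6 m

50.6


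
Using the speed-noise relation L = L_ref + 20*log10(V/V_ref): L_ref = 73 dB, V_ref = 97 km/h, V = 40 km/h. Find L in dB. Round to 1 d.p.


V/V_ref = 40 / 97 = 0.412371
log10(0.412371) = -0.384712
20 * -0.384712 = -7.6942
L = 73 + -7.6942 = 65.3 dB

65.3


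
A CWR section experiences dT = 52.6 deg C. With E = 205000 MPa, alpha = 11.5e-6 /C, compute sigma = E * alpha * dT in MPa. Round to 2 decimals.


sigma = E * alpha * dT
sigma = 205000 * 11.5e-6 * 52.6
sigma = 2.3575 * 52.6
sigma = 124.00 MPa

124.00


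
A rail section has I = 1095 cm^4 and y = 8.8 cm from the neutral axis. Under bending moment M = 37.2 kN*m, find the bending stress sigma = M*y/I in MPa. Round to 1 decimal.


Convert units:
M = 37.2 kN*m = 37200000 N*mm
y = 8.8 cm = 88 mm
I = 1095 cm^4 = 10950000 mm^4
sigma = 37200000 * 88 / 10950000
sigma = 299.0 MPa

299.0


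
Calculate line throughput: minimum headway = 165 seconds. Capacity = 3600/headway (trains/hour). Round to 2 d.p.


Capacity = 3600 / headway
Capacity = 3600 / 165
Capacity = 21.82 trains/hour

21.82


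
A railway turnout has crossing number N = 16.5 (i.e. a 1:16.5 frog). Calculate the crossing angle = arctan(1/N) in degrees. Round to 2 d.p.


1/N = 1/16.5 = 0.060606
angle = arctan(0.060606) = 0.060532 rad
angle = 0.060532 * 180/pi = 3.47 degrees

3.47


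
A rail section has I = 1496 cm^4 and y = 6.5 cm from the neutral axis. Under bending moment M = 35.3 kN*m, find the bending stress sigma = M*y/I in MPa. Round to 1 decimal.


Convert units:
M = 35.3 kN*m = 35300000 N*mm
y = 6.5 cm = 65 mm
I = 1496 cm^4 = 14960000 mm^4
sigma = 35300000 * 65 / 14960000
sigma = 153.4 MPa

153.4


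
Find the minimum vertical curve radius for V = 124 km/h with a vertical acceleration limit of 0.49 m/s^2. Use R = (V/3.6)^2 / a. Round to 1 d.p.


Convert speed: V = 124 / 3.6 = 34.4444 m/s
V^2 = 1186.4198 m^2/s^2
R_v = 1186.4198 / 0.49
R_v = 2421.3 m

2421.3


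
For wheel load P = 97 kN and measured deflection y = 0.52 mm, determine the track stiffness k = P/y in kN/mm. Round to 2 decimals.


Track stiffness k = P / y
k = 97 / 0.52
k = 186.54 kN/mm

186.54


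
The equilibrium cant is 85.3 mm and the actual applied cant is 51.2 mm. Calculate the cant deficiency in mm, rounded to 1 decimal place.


Cant deficiency = equilibrium cant - actual cant
CD = 85.3 - 51.2
CD = 34.1 mm

34.1


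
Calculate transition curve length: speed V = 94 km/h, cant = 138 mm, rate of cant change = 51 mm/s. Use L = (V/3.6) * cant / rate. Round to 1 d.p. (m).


Convert speed: V = 94 / 3.6 = 26.1111 m/s
L = 26.1111 * 138 / 51
L = 3603.3333 / 51
L = 70.7 m

70.7


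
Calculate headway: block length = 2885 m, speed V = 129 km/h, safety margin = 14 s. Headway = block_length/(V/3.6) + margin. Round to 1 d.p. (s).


V = 129 / 3.6 = 35.8333 m/s
Block traversal time = 2885 / 35.8333 = 80.5116 s
Headway = 80.5116 + 14
Headway = 94.5 s

94.5


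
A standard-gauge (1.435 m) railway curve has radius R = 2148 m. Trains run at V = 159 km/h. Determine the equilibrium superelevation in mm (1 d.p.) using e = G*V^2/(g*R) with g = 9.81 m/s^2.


Convert speed: V = 159 / 3.6 = 44.1667 m/s
Apply formula: e = 1.435 * 44.1667^2 / (9.81 * 2148)
e = 1.435 * 1950.6944 / 21071.88
e = 0.132843 m = 132.8 mm

132.8


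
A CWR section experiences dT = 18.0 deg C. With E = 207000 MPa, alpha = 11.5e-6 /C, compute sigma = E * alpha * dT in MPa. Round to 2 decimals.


sigma = E * alpha * dT
sigma = 207000 * 11.5e-6 * 18.0
sigma = 2.3805 * 18.0
sigma = 42.85 MPa

42.85


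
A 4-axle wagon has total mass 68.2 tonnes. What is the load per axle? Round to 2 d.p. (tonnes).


Load per axle = total weight / number of axles
Load = 68.2 / 4
Load = 17.05 tonnes

17.05


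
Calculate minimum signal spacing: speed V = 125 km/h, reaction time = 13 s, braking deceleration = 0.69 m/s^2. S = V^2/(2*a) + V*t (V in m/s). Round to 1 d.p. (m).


V = 125 / 3.6 = 34.7222 m/s
Braking distance = 34.7222^2 / (2*0.69) = 873.6469 m
Sighting distance = 34.7222 * 13 = 451.3889 m
S = 873.6469 + 451.3889 = 1325.0 m

1325.0


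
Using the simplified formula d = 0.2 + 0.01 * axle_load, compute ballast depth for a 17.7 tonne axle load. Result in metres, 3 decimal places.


d = 0.2 + 0.01 * 17.7
d = 0.2 + 0.177
d = 0.377 m

0.377


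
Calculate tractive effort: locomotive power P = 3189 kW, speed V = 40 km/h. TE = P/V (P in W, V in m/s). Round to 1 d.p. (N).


Convert: P = 3189 kW = 3189000 W
V = 40 / 3.6 = 11.1111 m/s
TE = 3189000 / 11.1111
TE = 287010.0 N

287010.0


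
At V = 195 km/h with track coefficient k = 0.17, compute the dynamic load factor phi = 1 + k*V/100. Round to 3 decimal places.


phi = 1 + k * V / 100
phi = 1 + 0.17 * 195 / 100
phi = 1 + 0.3315
phi = 1.332

1.332


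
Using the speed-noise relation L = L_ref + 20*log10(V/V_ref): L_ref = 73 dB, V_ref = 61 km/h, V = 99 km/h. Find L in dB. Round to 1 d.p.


V/V_ref = 99 / 61 = 1.622951
log10(1.622951) = 0.210305
20 * 0.210305 = 4.2061
L = 73 + 4.2061 = 77.2 dB

77.2


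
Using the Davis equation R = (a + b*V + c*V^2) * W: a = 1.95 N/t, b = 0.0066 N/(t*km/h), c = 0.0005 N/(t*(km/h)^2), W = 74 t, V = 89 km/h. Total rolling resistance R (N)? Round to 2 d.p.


b*V = 0.0066 * 89 = 0.5874
c*V^2 = 0.0005 * 7921 = 3.9605
R_per_t = 1.95 + 0.5874 + 3.9605 = 6.4979 N/t
R_total = 6.4979 * 74 = 480.84 N

480.84


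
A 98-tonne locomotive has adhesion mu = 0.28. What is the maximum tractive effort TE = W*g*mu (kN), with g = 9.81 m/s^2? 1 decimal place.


TE_max = W * g * mu
TE_max = 98 * 9.81 * 0.28
TE_max = 961.38 * 0.28
TE_max = 269.2 kN

269.2


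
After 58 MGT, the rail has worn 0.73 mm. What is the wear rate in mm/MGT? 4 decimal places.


Wear rate = total wear / cumulative tonnage
Rate = 0.73 / 58
Rate = 0.0126 mm/MGT

0.0126


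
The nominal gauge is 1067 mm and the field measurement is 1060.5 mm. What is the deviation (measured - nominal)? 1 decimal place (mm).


Deviation = measured - nominal
Deviation = 1060.5 - 1067
Deviation = -6.5 mm

-6.5


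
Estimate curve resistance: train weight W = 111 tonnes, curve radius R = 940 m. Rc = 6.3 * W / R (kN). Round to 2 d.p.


Rc = 6.3 * W / R
Rc = 6.3 * 111 / 940
Rc = 699.3 / 940
Rc = 0.74 kN

0.74


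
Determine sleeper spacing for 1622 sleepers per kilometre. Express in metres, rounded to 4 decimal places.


Spacing = 1000 m / number of sleepers
Spacing = 1000 / 1622
Spacing = 0.6165 m

0.6165


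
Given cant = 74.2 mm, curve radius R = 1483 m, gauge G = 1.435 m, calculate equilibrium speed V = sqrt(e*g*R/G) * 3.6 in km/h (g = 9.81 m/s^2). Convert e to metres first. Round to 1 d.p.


Convert cant: e = 74.2 mm = 0.0742 m
V_ms = sqrt(0.0742 * 9.81 * 1483 / 1.435)
V_ms = sqrt(752.249941) = 27.4272 m/s
V = 27.4272 * 3.6 = 98.7 km/h

98.7


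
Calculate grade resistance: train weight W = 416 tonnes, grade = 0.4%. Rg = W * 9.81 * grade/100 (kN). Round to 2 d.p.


Rg = W * 9.81 * grade / 100
Rg = 416 * 9.81 * 0.4 / 100
Rg = 4080.96 * 0.004
Rg = 16.32 kN

16.32


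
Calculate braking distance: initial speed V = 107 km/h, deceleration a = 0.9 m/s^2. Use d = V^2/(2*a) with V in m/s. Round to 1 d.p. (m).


Convert speed: V = 107 / 3.6 = 29.7222 m/s
V^2 = 883.4105
d = 883.4105 / (2 * 0.9)
d = 883.4105 / 1.8
d = 490.8 m

490.8


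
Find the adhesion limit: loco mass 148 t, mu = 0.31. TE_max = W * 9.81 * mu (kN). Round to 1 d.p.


TE_max = W * g * mu
TE_max = 148 * 9.81 * 0.31
TE_max = 1451.88 * 0.31
TE_max = 450.1 kN

450.1


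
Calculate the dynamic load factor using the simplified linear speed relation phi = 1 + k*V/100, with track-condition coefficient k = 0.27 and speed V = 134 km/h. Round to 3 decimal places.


phi = 1 + k * V / 100
phi = 1 + 0.27 * 134 / 100
phi = 1 + 0.3618
phi = 1.362

1.362
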